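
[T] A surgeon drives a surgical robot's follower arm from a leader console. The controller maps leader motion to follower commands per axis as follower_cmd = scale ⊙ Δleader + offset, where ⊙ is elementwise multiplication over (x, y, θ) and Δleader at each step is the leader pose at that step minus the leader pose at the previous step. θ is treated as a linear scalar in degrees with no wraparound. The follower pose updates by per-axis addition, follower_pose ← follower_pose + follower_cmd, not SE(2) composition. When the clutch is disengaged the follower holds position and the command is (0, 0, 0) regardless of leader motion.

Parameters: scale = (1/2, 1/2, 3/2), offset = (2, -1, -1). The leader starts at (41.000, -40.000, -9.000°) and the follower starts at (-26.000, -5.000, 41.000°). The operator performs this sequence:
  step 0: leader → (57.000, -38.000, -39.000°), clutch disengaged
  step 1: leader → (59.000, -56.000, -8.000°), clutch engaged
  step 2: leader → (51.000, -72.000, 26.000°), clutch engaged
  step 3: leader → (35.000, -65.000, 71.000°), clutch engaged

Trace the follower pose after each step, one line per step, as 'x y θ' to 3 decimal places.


-26.000 -5.000 41.000
-23.000 -15.000 86.500
-25.000 -24.000 136.500
-31.000 -21.500 203.000

step 0: Δleader=(16.000, 2.000, -30.000°), disengaged; cmd=(0,0,0) → follower holds at (-26.000, -5.000, 41.000°)
step 1: Δleader=(2.000, -18.000, 31.000°), engaged; cmd=(3.000, -10.000, 45.500°) → follower=(-23.000, -15.000, 86.500°)
step 2: Δleader=(-8.000, -16.000, 34.000°), engaged; cmd=(-2.000, -9.000, 50.000°) → follower=(-25.000, -24.000, 136.500°)
step 3: Δleader=(-16.000, 7.000, 45.000°), engaged; cmd=(-6.000, 2.500, 66.500°) → follower=(-31.000, -21.500, 203.000°)


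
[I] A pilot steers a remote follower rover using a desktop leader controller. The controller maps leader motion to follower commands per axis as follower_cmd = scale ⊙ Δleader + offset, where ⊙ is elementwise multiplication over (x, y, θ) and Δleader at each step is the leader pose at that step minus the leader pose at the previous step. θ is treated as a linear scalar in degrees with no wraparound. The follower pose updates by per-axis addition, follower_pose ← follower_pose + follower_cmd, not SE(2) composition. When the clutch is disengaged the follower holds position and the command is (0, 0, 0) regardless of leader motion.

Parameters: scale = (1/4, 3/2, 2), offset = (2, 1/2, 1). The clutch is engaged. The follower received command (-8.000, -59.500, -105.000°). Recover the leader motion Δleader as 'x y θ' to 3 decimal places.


-40.000 -40.000 -53.000

axis x: (-8.000 − 2) / (1/4) = -40.000
axis y: (-59.500 − 1/2) / (3/2) = -40.000
axis θ: (-105.000 − 1) / (2) = -53.000


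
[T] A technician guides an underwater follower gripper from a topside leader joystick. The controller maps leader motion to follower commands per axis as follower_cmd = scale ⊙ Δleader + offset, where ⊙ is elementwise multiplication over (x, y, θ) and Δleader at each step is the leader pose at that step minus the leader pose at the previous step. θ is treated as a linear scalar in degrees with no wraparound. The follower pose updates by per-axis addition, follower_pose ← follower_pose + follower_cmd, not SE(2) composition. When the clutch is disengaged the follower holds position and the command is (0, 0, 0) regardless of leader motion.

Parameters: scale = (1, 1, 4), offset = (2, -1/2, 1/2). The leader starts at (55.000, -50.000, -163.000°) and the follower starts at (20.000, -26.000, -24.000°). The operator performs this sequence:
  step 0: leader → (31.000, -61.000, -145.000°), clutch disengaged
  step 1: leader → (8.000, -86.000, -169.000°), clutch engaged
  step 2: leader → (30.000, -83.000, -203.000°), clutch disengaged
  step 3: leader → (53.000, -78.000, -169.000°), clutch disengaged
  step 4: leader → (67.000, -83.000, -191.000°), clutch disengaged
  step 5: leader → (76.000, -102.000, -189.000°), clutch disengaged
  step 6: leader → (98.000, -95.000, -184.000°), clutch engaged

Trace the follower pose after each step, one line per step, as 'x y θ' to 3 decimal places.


step 0: Δleader=(-24.000, -11.000, 18.000°), disengaged; cmd=(0,0,0) → follower holds at (20.000, -26.000, -24.000°)
step 1: Δleader=(-23.000, -25.000, -24.000°), engaged; cmd=(-21.000, -25.500, -95.500°) → follower=(-1.000, -51.500, -119.500°)
step 2: Δleader=(22.000, 3.000, -34.000°), disengaged; cmd=(0,0,0) → follower holds at (-1.000, -51.500, -119.500°)
step 3: Δleader=(23.000, 5.000, 34.000°), disengaged; cmd=(0,0,0) → follower holds at (-1.000, -51.500, -119.500°)
step 4: Δleader=(14.000, -5.000, -22.000°), disengaged; cmd=(0,0,0) → follower holds at (-1.000, -51.500, -119.500°)
step 5: Δleader=(9.000, -19.000, 2.000°), disengaged; cmd=(0,0,0) → follower holds at (-1.000, -51.500, -119.500°)
step 6: Δleader=(22.000, 7.000, 5.000°), engaged; cmd=(24.000, 6.500, 20.500°) → follower=(23.000, -45.000, -99.000°)

20.000 -26.000 -24.000
-1.000 -51.500 -119.500
-1.000 -51.500 -119.500
-1.000 -51.500 -119.500
-1.000 -51.500 -119.500
-1.000 -51.500 -119.500
23.000 -45.000 -99.000


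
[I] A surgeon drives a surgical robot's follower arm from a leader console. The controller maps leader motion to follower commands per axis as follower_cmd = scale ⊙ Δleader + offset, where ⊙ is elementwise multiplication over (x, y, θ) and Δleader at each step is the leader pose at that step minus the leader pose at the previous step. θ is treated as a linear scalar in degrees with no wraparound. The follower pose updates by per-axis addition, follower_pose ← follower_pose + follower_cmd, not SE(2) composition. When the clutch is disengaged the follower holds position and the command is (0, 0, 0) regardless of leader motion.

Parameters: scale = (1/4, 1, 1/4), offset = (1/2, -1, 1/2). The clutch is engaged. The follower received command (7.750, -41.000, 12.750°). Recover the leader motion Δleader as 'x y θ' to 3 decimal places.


axis x: (7.750 − 1/2) / (1/4) = 29.000
axis y: (-41.000 − -1) / (1) = -40.000
axis θ: (12.750 − 1/2) / (1/4) = 49.000

29.000 -40.000 49.000


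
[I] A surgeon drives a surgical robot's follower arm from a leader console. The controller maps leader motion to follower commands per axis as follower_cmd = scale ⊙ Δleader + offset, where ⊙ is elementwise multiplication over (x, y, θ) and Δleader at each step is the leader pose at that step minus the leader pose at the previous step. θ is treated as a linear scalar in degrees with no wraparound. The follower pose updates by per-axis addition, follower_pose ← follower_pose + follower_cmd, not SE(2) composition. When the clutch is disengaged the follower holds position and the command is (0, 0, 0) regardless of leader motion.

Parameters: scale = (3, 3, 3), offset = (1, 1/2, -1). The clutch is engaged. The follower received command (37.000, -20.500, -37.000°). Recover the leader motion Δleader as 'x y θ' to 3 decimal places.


axis x: (37.000 − 1) / (3) = 12.000
axis y: (-20.500 − 1/2) / (3) = -7.000
axis θ: (-37.000 − -1) / (3) = -12.000

12.000 -7.000 -12.000


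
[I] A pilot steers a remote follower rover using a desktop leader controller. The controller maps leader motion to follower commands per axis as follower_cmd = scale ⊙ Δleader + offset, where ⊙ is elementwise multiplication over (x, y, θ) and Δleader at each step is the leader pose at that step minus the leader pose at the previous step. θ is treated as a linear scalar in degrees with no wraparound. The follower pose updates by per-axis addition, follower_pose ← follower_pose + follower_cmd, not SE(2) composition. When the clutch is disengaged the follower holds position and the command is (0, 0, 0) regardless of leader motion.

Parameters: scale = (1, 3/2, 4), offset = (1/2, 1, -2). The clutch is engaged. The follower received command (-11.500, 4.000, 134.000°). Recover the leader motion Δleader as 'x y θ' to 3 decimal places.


-12.000 2.000 34.000

axis x: (-11.500 − 1/2) / (1) = -12.000
axis y: (4.000 − 1) / (3/2) = 2.000
axis θ: (134.000 − -2) / (4) = 34.000


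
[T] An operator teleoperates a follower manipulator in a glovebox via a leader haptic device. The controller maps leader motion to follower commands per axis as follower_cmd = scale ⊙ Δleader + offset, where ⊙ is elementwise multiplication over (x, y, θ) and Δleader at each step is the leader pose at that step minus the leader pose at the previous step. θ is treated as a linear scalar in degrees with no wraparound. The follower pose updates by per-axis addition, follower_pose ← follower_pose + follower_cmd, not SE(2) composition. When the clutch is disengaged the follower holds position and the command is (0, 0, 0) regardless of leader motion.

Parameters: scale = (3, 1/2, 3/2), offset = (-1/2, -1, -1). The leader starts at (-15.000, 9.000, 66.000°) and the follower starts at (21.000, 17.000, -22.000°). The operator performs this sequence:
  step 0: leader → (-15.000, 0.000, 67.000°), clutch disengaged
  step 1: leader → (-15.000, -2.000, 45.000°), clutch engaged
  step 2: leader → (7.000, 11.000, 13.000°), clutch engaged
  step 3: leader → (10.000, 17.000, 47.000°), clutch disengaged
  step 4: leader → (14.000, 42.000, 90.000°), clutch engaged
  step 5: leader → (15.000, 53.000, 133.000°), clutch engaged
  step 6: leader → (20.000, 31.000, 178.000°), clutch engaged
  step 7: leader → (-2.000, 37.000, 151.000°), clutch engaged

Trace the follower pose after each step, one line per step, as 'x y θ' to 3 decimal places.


21.000 17.000 -22.000
20.500 15.000 -56.000
86.000 20.500 -105.000
86.000 20.500 -105.000
97.500 32.000 -41.500
100.000 36.500 22.000
114.500 24.500 88.500
48.000 26.500 47.000

step 0: Δleader=(0.000, -9.000, 1.000°), disengaged; cmd=(0,0,0) → follower holds at (21.000, 17.000, -22.000°)
step 1: Δleader=(0.000, -2.000, -22.000°), engaged; cmd=(-0.500, -2.000, -34.000°) → follower=(20.500, 15.000, -56.000°)
step 2: Δleader=(22.000, 13.000, -32.000°), engaged; cmd=(65.500, 5.500, -49.000°) → follower=(86.000, 20.500, -105.000°)
step 3: Δleader=(3.000, 6.000, 34.000°), disengaged; cmd=(0,0,0) → follower holds at (86.000, 20.500, -105.000°)
step 4: Δleader=(4.000, 25.000, 43.000°), engaged; cmd=(11.500, 11.500, 63.500°) → follower=(97.500, 32.000, -41.500°)
step 5: Δleader=(1.000, 11.000, 43.000°), engaged; cmd=(2.500, 4.500, 63.500°) → follower=(100.000, 36.500, 22.000°)
step 6: Δleader=(5.000, -22.000, 45.000°), engaged; cmd=(14.500, -12.000, 66.500°) → follower=(114.500, 24.500, 88.500°)
step 7: Δleader=(-22.000, 6.000, -27.000°), engaged; cmd=(-66.500, 2.000, -41.500°) → follower=(48.000, 26.500, 47.000°)


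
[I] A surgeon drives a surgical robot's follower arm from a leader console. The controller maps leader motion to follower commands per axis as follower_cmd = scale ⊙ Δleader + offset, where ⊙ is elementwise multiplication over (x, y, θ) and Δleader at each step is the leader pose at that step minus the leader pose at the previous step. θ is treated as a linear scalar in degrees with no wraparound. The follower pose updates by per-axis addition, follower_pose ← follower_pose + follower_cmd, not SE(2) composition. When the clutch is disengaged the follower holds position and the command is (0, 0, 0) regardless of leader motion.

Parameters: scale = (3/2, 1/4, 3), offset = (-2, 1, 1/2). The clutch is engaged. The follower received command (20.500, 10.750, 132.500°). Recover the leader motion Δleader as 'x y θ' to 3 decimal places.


axis x: (20.500 − -2) / (3/2) = 15.000
axis y: (10.750 − 1) / (1/4) = 39.000
axis θ: (132.500 − 1/2) / (3) = 44.000

15.000 39.000 44.000


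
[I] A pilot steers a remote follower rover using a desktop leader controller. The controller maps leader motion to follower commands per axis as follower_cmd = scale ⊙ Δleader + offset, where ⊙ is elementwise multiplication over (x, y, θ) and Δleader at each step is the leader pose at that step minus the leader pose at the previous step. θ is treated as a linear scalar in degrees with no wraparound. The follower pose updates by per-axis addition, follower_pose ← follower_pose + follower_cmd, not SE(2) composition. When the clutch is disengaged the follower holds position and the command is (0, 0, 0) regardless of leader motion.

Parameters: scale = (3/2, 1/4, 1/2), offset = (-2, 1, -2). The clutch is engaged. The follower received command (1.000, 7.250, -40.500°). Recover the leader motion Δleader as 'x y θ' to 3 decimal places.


axis x: (1.000 − -2) / (3/2) = 2.000
axis y: (7.250 − 1) / (1/4) = 25.000
axis θ: (-40.500 − -2) / (1/2) = -77.000

2.000 25.000 -77.000


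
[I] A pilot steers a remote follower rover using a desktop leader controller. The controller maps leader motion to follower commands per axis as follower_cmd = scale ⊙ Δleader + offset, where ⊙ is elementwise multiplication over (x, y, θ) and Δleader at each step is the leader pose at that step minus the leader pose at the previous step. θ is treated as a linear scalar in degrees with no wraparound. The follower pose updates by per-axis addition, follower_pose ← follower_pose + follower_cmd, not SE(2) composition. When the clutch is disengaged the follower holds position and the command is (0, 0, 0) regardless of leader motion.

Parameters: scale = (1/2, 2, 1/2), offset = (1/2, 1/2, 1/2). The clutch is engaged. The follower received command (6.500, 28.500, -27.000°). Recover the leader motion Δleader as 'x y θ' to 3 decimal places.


12.000 14.000 -55.000

axis x: (6.500 − 1/2) / (1/2) = 12.000
axis y: (28.500 − 1/2) / (2) = 14.000
axis θ: (-27.000 − 1/2) / (1/2) = -55.000


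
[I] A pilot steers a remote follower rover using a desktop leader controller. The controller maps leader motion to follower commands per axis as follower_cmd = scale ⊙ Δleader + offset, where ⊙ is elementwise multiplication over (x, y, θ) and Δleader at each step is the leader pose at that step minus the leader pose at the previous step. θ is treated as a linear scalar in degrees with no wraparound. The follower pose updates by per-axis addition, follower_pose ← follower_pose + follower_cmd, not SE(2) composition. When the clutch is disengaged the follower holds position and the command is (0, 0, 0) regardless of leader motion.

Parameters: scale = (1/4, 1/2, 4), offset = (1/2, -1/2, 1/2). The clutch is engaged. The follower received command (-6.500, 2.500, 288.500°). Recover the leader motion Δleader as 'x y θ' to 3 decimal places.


axis x: (-6.500 − 1/2) / (1/4) = -28.000
axis y: (2.500 − -1/2) / (1/2) = 6.000
axis θ: (288.500 − 1/2) / (4) = 72.000

-28.000 6.000 72.000


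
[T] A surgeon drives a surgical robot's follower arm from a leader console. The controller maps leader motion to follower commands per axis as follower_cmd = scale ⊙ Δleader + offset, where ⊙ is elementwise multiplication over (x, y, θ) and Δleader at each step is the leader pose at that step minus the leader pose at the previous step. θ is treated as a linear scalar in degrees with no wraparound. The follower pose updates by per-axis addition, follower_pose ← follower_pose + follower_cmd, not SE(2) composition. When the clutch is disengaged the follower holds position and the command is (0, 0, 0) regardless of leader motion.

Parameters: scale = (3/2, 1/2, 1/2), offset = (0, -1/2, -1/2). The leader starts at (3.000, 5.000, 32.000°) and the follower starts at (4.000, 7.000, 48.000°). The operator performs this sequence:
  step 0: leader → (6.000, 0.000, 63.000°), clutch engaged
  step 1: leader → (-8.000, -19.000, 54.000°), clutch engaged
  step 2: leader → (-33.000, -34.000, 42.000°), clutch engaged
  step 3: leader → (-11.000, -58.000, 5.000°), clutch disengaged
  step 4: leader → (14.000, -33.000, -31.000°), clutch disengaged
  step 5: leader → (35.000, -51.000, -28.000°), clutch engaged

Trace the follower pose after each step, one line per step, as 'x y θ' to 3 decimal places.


8.500 4.000 63.000
-12.500 -6.000 58.000
-50.000 -14.000 51.500
-50.000 -14.000 51.500
-50.000 -14.000 51.500
-18.500 -23.500 52.500

step 0: Δleader=(3.000, -5.000, 31.000°), engaged; cmd=(4.500, -3.000, 15.000°) → follower=(8.500, 4.000, 63.000°)
step 1: Δleader=(-14.000, -19.000, -9.000°), engaged; cmd=(-21.000, -10.000, -5.000°) → follower=(-12.500, -6.000, 58.000°)
step 2: Δleader=(-25.000, -15.000, -12.000°), engaged; cmd=(-37.500, -8.000, -6.500°) → follower=(-50.000, -14.000, 51.500°)
step 3: Δleader=(22.000, -24.000, -37.000°), disengaged; cmd=(0,0,0) → follower holds at (-50.000, -14.000, 51.500°)
step 4: Δleader=(25.000, 25.000, -36.000°), disengaged; cmd=(0,0,0) → follower holds at (-50.000, -14.000, 51.500°)
step 5: Δleader=(21.000, -18.000, 3.000°), engaged; cmd=(31.500, -9.500, 1.000°) → follower=(-18.500, -23.500, 52.500°)


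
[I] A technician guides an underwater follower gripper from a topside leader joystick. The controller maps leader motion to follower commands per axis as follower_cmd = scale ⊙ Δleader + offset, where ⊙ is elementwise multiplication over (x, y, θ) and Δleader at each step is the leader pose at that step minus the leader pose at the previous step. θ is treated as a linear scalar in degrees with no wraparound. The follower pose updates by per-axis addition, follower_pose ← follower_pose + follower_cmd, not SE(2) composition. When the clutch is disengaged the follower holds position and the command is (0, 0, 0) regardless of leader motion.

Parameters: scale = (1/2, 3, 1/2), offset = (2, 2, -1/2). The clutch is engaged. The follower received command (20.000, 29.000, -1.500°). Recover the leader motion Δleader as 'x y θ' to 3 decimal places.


axis x: (20.000 − 2) / (1/2) = 36.000
axis y: (29.000 − 2) / (3) = 9.000
axis θ: (-1.500 − -1/2) / (1/2) = -2.000

36.000 9.000 -2.000


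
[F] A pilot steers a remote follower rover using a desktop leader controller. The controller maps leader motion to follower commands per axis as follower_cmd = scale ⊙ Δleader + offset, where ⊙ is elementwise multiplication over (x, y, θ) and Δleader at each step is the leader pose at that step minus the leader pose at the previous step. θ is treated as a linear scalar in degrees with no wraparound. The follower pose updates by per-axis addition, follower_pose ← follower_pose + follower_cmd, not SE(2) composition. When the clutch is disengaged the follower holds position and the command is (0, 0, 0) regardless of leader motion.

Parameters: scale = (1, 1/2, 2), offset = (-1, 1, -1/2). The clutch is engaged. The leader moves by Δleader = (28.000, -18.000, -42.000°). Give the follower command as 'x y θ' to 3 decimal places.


27.000 -8.000 -84.500

axis x: 1·28.000 + -1 = 27.000
axis y: 1/2·-18.000 + 1 = -8.000
axis θ: 2·-42.000 + -1/2 = -84.500


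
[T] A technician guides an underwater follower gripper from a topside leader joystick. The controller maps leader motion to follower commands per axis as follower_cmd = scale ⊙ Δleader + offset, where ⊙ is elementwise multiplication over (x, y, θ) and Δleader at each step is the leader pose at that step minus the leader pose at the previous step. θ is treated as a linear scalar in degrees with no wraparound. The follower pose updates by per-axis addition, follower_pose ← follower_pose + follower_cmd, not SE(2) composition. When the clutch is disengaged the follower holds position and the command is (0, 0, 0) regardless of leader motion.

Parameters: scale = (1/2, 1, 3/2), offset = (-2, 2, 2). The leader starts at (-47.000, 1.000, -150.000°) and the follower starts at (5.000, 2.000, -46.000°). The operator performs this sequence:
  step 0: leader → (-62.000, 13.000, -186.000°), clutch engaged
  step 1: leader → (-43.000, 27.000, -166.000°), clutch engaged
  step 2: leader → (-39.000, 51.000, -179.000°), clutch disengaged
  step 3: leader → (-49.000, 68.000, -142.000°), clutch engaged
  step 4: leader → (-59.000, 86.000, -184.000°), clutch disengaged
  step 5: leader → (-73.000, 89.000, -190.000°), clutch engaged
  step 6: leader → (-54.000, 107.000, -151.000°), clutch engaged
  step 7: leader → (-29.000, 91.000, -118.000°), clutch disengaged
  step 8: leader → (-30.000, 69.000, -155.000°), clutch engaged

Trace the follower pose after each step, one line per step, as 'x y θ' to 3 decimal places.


-4.500 16.000 -98.000
3.000 32.000 -66.000
3.000 32.000 -66.000
-4.000 51.000 -8.500
-4.000 51.000 -8.500
-13.000 56.000 -15.500
-5.500 76.000 45.000
-5.500 76.000 45.000
-8.000 56.000 -8.500

step 0: Δleader=(-15.000, 12.000, -36.000°), engaged; cmd=(-9.500, 14.000, -52.000°) → follower=(-4.500, 16.000, -98.000°)
step 1: Δleader=(19.000, 14.000, 20.000°), engaged; cmd=(7.500, 16.000, 32.000°) → follower=(3.000, 32.000, -66.000°)
step 2: Δleader=(4.000, 24.000, -13.000°), disengaged; cmd=(0,0,0) → follower holds at (3.000, 32.000, -66.000°)
step 3: Δleader=(-10.000, 17.000, 37.000°), engaged; cmd=(-7.000, 19.000, 57.500°) → follower=(-4.000, 51.000, -8.500°)
step 4: Δleader=(-10.000, 18.000, -42.000°), disengaged; cmd=(0,0,0) → follower holds at (-4.000, 51.000, -8.500°)
step 5: Δleader=(-14.000, 3.000, -6.000°), engaged; cmd=(-9.000, 5.000, -7.000°) → follower=(-13.000, 56.000, -15.500°)
step 6: Δleader=(19.000, 18.000, 39.000°), engaged; cmd=(7.500, 20.000, 60.500°) → follower=(-5.500, 76.000, 45.000°)
step 7: Δleader=(25.000, -16.000, 33.000°), disengaged; cmd=(0,0,0) → follower holds at (-5.500, 76.000, 45.000°)
step 8: Δleader=(-1.000, -22.000, -37.000°), engaged; cmd=(-2.500, -20.000, -53.500°) → follower=(-8.000, 56.000, -8.500°)


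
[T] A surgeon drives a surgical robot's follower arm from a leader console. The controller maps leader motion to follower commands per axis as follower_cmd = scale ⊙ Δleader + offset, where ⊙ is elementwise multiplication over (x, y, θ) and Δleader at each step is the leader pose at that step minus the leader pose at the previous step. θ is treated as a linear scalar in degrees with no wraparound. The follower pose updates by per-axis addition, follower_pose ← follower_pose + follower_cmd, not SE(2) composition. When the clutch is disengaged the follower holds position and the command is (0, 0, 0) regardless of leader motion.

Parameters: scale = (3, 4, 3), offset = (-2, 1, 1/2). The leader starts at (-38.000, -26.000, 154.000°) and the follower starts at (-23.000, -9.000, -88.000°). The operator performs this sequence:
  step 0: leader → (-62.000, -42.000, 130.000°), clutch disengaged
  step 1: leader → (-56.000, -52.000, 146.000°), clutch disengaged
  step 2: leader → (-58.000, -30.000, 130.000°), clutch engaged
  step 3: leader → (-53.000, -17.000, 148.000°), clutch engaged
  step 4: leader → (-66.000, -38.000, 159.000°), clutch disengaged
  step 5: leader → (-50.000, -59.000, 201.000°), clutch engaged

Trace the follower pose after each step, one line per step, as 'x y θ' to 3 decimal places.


-23.000 -9.000 -88.000
-23.000 -9.000 -88.000
-31.000 80.000 -135.500
-18.000 133.000 -81.000
-18.000 133.000 -81.000
28.000 50.000 45.500

step 0: Δleader=(-24.000, -16.000, -24.000°), disengaged; cmd=(0,0,0) → follower holds at (-23.000, -9.000, -88.000°)
step 1: Δleader=(6.000, -10.000, 16.000°), disengaged; cmd=(0,0,0) → follower holds at (-23.000, -9.000, -88.000°)
step 2: Δleader=(-2.000, 22.000, -16.000°), engaged; cmd=(-8.000, 89.000, -47.500°) → follower=(-31.000, 80.000, -135.500°)
step 3: Δleader=(5.000, 13.000, 18.000°), engaged; cmd=(13.000, 53.000, 54.500°) → follower=(-18.000, 133.000, -81.000°)
step 4: Δleader=(-13.000, -21.000, 11.000°), disengaged; cmd=(0,0,0) → follower holds at (-18.000, 133.000, -81.000°)
step 5: Δleader=(16.000, -21.000, 42.000°), engaged; cmd=(46.000, -83.000, 126.500°) → follower=(28.000, 50.000, 45.500°)


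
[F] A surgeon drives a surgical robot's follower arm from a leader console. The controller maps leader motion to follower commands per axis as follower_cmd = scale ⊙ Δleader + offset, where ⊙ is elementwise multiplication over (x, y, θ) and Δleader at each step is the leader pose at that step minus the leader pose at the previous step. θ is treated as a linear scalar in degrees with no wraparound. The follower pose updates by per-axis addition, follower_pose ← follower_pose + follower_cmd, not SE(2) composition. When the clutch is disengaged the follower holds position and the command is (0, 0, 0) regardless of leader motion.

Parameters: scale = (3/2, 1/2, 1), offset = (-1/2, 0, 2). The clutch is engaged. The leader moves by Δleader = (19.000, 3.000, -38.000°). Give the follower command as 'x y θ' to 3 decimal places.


28.000 1.500 -36.000

axis x: 3/2·19.000 + -1/2 = 28.000
axis y: 1/2·3.000 + 0 = 1.500
axis θ: 1·-38.000 + 2 = -36.000


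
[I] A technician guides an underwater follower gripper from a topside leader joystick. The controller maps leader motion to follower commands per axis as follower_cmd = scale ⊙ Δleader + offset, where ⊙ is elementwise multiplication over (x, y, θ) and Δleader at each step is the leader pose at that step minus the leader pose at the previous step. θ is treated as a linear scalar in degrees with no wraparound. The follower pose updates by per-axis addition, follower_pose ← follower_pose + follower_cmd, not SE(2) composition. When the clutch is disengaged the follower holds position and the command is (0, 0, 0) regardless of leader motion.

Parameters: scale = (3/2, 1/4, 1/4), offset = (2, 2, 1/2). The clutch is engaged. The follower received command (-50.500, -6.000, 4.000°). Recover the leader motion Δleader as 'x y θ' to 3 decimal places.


-35.000 -32.000 14.000

axis x: (-50.500 − 2) / (3/2) = -35.000
axis y: (-6.000 − 2) / (1/4) = -32.000
axis θ: (4.000 − 1/2) / (1/4) = 14.000


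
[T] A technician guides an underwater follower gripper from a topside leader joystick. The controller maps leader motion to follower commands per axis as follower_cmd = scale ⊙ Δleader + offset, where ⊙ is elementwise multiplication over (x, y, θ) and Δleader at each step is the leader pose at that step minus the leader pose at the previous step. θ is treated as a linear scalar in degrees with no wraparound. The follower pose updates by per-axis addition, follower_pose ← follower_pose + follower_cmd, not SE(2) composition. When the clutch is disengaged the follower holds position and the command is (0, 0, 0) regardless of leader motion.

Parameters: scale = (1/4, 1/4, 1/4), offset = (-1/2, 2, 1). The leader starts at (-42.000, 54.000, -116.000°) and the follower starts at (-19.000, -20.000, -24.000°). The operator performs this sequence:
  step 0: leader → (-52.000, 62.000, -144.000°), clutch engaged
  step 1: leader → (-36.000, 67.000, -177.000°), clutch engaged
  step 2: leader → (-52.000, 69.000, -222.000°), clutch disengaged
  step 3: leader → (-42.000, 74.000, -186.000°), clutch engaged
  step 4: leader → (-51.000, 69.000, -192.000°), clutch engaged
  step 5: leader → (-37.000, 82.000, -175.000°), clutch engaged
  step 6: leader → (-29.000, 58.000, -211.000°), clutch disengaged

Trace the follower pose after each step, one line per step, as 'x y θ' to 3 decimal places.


-22.000 -16.000 -30.000
-18.500 -12.750 -37.250
-18.500 -12.750 -37.250
-16.500 -9.500 -27.250
-19.250 -8.750 -27.750
-16.250 -3.500 -22.500
-16.250 -3.500 -22.500

step 0: Δleader=(-10.000, 8.000, -28.000°), engaged; cmd=(-3.000, 4.000, -6.000°) → follower=(-22.000, -16.000, -30.000°)
step 1: Δleader=(16.000, 5.000, -33.000°), engaged; cmd=(3.500, 3.250, -7.250°) → follower=(-18.500, -12.750, -37.250°)
step 2: Δleader=(-16.000, 2.000, -45.000°), disengaged; cmd=(0,0,0) → follower holds at (-18.500, -12.750, -37.250°)
step 3: Δleader=(10.000, 5.000, 36.000°), engaged; cmd=(2.000, 3.250, 10.000°) → follower=(-16.500, -9.500, -27.250°)
step 4: Δleader=(-9.000, -5.000, -6.000°), engaged; cmd=(-2.750, 0.750, -0.500°) → follower=(-19.250, -8.750, -27.750°)
step 5: Δleader=(14.000, 13.000, 17.000°), engaged; cmd=(3.000, 5.250, 5.250°) → follower=(-16.250, -3.500, -22.500°)
step 6: Δleader=(8.000, -24.000, -36.000°), disengaged; cmd=(0,0,0) → follower holds at (-16.250, -3.500, -22.500°)


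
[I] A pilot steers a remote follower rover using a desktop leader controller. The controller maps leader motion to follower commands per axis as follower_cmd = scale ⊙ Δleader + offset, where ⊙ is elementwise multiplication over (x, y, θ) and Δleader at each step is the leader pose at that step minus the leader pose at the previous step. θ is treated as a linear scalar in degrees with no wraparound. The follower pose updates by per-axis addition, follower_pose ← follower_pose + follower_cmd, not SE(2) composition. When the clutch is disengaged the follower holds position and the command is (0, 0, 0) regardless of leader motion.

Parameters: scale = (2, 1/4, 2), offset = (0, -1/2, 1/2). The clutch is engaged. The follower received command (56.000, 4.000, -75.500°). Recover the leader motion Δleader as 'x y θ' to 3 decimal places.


axis x: (56.000 − 0) / (2) = 28.000
axis y: (4.000 − -1/2) / (1/4) = 18.000
axis θ: (-75.500 − 1/2) / (2) = -38.000

28.000 18.000 -38.000


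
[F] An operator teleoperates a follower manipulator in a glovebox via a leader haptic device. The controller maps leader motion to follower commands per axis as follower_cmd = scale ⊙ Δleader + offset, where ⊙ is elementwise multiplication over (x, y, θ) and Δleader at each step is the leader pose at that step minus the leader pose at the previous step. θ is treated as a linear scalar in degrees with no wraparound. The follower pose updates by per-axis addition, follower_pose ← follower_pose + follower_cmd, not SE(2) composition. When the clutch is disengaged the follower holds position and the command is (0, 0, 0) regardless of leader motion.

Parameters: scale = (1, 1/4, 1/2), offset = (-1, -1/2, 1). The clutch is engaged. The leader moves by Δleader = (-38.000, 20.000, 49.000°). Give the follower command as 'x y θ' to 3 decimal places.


-39.000 4.500 25.500

axis x: 1·-38.000 + -1 = -39.000
axis y: 1/4·20.000 + -1/2 = 4.500
axis θ: 1/2·49.000 + 1 = 25.500


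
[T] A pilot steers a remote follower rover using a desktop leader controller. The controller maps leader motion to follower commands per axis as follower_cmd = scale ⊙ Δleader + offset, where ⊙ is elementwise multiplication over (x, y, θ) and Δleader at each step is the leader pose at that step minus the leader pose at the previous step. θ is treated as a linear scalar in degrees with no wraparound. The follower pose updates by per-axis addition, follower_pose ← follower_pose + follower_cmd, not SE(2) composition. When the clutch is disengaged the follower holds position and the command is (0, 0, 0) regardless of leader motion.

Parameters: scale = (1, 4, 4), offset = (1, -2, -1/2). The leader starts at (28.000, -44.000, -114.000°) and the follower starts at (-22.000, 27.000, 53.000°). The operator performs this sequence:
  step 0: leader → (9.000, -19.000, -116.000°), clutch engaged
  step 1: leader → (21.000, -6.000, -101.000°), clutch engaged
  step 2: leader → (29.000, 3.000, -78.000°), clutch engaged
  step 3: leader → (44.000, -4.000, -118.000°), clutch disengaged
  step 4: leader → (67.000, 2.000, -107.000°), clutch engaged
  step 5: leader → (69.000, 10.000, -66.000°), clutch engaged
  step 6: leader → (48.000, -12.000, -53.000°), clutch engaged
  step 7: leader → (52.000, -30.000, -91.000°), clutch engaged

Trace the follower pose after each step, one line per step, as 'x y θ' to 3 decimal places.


step 0: Δleader=(-19.000, 25.000, -2.000°), engaged; cmd=(-18.000, 98.000, -8.500°) → follower=(-40.000, 125.000, 44.500°)
step 1: Δleader=(12.000, 13.000, 15.000°), engaged; cmd=(13.000, 50.000, 59.500°) → follower=(-27.000, 175.000, 104.000°)
step 2: Δleader=(8.000, 9.000, 23.000°), engaged; cmd=(9.000, 34.000, 91.500°) → follower=(-18.000, 209.000, 195.500°)
step 3: Δleader=(15.000, -7.000, -40.000°), disengaged; cmd=(0,0,0) → follower holds at (-18.000, 209.000, 195.500°)
step 4: Δleader=(23.000, 6.000, 11.000°), engaged; cmd=(24.000, 22.000, 43.500°) → follower=(6.000, 231.000, 239.000°)
step 5: Δleader=(2.000, 8.000, 41.000°), engaged; cmd=(3.000, 30.000, 163.500°) → follower=(9.000, 261.000, 402.500°)
step 6: Δleader=(-21.000, -22.000, 13.000°), engaged; cmd=(-20.000, -90.000, 51.500°) → follower=(-11.000, 171.000, 454.000°)
step 7: Δleader=(4.000, -18.000, -38.000°), engaged; cmd=(5.000, -74.000, -152.500°) → follower=(-6.000, 97.000, 301.500°)

-40.000 125.000 44.500
-27.000 175.000 104.000
-18.000 209.000 195.500
-18.000 209.000 195.500
6.000 231.000 239.000
9.000 261.000 402.500
-11.000 171.000 454.000
-6.000 97.000 301.500


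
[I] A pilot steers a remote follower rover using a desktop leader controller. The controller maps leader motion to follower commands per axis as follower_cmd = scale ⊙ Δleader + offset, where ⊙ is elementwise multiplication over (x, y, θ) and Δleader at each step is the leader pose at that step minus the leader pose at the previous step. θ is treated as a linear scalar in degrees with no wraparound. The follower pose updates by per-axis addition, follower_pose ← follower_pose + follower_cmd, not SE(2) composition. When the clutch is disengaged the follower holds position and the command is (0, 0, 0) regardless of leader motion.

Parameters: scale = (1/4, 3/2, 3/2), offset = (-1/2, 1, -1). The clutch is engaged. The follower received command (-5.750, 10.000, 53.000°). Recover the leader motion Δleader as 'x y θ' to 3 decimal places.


axis x: (-5.750 − -1/2) / (1/4) = -21.000
axis y: (10.000 − 1) / (3/2) = 6.000
axis θ: (53.000 − -1) / (3/2) = 36.000

-21.000 6.000 36.000


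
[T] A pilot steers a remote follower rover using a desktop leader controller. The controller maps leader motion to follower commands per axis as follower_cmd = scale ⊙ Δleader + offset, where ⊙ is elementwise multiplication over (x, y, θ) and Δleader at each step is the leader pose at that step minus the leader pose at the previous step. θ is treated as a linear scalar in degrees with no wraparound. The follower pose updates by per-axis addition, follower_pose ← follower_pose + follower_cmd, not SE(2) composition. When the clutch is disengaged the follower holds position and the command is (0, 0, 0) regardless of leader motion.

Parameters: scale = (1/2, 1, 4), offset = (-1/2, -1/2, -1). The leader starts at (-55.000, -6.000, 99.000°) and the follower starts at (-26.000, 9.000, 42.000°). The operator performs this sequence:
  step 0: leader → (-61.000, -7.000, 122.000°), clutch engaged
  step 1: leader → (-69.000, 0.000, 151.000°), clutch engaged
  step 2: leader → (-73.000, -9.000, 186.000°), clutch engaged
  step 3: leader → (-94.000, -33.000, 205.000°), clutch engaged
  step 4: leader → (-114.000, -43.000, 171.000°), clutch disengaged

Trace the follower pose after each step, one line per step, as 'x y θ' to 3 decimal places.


step 0: Δleader=(-6.000, -1.000, 23.000°), engaged; cmd=(-3.500, -1.500, 91.000°) → follower=(-29.500, 7.500, 133.000°)
step 1: Δleader=(-8.000, 7.000, 29.000°), engaged; cmd=(-4.500, 6.500, 115.000°) → follower=(-34.000, 14.000, 248.000°)
step 2: Δleader=(-4.000, -9.000, 35.000°), engaged; cmd=(-2.500, -9.500, 139.000°) → follower=(-36.500, 4.500, 387.000°)
step 3: Δleader=(-21.000, -24.000, 19.000°), engaged; cmd=(-11.000, -24.500, 75.000°) → follower=(-47.500, -20.000, 462.000°)
step 4: Δleader=(-20.000, -10.000, -34.000°), disengaged; cmd=(0,0,0) → follower holds at (-47.500, -20.000, 462.000°)

-29.500 7.500 133.000
-34.000 14.000 248.000
-36.500 4.500 387.000
-47.500 -20.000 462.000
-47.500 -20.000 462.000


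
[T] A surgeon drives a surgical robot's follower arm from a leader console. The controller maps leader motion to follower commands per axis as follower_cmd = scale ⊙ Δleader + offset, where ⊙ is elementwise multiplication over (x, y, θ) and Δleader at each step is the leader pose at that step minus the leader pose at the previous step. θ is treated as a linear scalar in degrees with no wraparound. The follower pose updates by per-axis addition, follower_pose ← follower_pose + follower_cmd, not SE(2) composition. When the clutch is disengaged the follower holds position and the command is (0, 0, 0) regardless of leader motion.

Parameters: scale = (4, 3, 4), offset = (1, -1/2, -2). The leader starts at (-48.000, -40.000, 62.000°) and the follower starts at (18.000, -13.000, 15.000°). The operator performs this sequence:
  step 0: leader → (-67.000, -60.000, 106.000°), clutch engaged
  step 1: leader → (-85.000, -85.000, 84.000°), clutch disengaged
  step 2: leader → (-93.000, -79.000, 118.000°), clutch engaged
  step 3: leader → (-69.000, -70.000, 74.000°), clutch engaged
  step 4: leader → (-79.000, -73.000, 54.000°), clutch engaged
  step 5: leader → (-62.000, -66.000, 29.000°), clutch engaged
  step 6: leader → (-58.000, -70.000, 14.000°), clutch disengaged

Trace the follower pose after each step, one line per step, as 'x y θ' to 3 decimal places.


step 0: Δleader=(-19.000, -20.000, 44.000°), engaged; cmd=(-75.000, -60.500, 174.000°) → follower=(-57.000, -73.500, 189.000°)
step 1: Δleader=(-18.000, -25.000, -22.000°), disengaged; cmd=(0,0,0) → follower holds at (-57.000, -73.500, 189.000°)
step 2: Δleader=(-8.000, 6.000, 34.000°), engaged; cmd=(-31.000, 17.500, 134.000°) → follower=(-88.000, -56.000, 323.000°)
step 3: Δleader=(24.000, 9.000, -44.000°), engaged; cmd=(97.000, 26.500, -178.000°) → follower=(9.000, -29.500, 145.000°)
step 4: Δleader=(-10.000, -3.000, -20.000°), engaged; cmd=(-39.000, -9.500, -82.000°) → follower=(-30.000, -39.000, 63.000°)
step 5: Δleader=(17.000, 7.000, -25.000°), engaged; cmd=(69.000, 20.500, -102.000°) → follower=(39.000, -18.500, -39.000°)
step 6: Δleader=(4.000, -4.000, -15.000°), disengaged; cmd=(0,0,0) → follower holds at (39.000, -18.500, -39.000°)

-57.000 -73.500 189.000
-57.000 -73.500 189.000
-88.000 -56.000 323.000
9.000 -29.500 145.000
-30.000 -39.000 63.000
39.000 -18.500 -39.000
39.000 -18.500 -39.000


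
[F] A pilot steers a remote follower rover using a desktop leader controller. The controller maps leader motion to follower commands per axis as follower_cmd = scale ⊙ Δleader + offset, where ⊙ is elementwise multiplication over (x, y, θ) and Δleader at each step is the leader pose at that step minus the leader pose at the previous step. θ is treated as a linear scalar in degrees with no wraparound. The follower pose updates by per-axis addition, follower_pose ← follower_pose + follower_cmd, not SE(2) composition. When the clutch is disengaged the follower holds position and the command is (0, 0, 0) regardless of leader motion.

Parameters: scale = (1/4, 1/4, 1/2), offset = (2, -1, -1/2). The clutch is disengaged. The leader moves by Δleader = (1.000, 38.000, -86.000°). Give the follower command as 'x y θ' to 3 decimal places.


0.000 0.000 0.000

clutch disengaged → follower holds; cmd = (0, 0, 0)


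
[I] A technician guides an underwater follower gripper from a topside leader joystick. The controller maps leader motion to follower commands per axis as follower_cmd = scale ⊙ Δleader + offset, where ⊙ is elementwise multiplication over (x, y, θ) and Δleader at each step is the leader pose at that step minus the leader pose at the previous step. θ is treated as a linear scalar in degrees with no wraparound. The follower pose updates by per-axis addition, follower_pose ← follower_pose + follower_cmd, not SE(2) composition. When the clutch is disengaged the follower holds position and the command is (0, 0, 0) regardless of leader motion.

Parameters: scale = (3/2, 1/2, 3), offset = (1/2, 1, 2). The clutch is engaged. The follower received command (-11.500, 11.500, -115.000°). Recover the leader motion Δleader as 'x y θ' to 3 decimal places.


axis x: (-11.500 − 1/2) / (3/2) = -8.000
axis y: (11.500 − 1) / (1/2) = 21.000
axis θ: (-115.000 − 2) / (3) = -39.000

-8.000 21.000 -39.000
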